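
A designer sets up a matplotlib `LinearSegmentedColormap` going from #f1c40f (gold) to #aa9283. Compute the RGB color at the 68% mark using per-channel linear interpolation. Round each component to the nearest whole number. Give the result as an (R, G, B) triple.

#f1c40f → (241, 196, 15); #aa9283 → (170, 146, 131).
68% corresponds to t = 0.68.
R = 241 + 0.68 × (170 − 241) = 241 + 0.68 × -71 = 192.72 → 193
G = 196 + 0.68 × (146 − 196) = 196 + 0.68 × -50 = 162 → 162
B = 15 + 0.68 × (131 − 15) = 15 + 0.68 × 116 = 93.88 → 94
So the blended color is (193, 162, 94), about #c1a25e.

(193, 162, 94)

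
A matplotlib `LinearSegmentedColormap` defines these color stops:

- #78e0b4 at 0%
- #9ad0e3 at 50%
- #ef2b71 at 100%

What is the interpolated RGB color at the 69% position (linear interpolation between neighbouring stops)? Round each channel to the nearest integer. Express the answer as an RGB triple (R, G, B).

(186, 145, 184)

69% lies between the 50% and 100% stops, so the local fraction is t = (69 − 50)/(100 − 50) = 19/50 ≈ 0.38.
#9ad0e3 → (154, 208, 227); #ef2b71 → (239, 43, 113).
R = 154 + 0.38 × (239 − 154) = 186.3 → 186
G = 208 + 0.38 × (43 − 208) = 145.3 → 145
B = 227 + 0.38 × (113 − 227) = 183.68 → 184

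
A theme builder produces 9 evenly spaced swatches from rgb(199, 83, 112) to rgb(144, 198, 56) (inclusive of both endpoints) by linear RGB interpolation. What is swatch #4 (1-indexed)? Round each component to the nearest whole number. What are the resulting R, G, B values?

With 9 swatches and endpoints inclusive, swatch 4 sits at t = (4 − 1)/(9 − 1) = 3/8 ≈ 0.375.
R = 199 + 0.375 × (144 − 199) = 178.375 → 178
G = 83 + 0.375 × (198 − 83) = 126.125 → 126
B = 112 + 0.375 × (56 − 112) = 91 → 91

(178, 126, 91)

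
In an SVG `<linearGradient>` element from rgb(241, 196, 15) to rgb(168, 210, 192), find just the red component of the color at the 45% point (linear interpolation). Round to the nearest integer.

R = 241 + 0.45 × (168 − 241) = 208.15 → 208

208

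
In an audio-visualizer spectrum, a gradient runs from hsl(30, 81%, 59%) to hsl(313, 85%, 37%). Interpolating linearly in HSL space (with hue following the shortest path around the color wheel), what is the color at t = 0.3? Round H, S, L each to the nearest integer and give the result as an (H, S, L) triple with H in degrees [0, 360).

(7, 82, 52)

Hue: 313 − 30 = 283°, but |283| > 180 so the shorter arc goes the other way: Δh = 283 − 360 = -77°.
H = 30 + 0.3 × (-77) = 6.9 → 7°
S = 81 + 0.3 × (85 − 81) = 82.2 → 82%
L = 59 + 0.3 × (37 − 59) = 52.4 → 52%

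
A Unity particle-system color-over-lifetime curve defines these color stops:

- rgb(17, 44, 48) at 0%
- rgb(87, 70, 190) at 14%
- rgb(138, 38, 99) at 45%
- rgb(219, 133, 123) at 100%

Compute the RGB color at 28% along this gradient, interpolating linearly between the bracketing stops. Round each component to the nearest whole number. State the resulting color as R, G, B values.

28% lies between the 14% and 45% stops, so the local fraction is t = (28 − 14)/(45 − 14) = 14/31 ≈ 0.4516.
R = 87 + 0.4516 × (138 − 87) = 110.032 → 110
G = 70 + 0.4516 × (38 − 70) = 55.549 → 56
B = 190 + 0.4516 × (99 − 190) = 148.904 → 149

(110, 56, 149)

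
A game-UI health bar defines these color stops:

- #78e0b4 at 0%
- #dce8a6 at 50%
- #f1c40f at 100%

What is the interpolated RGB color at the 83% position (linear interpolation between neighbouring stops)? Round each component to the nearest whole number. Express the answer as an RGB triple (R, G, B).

83% lies between the 50% and 100% stops, so the local fraction is t = (83 − 50)/(100 − 50) = 33/50 ≈ 0.66.
#dce8a6 → (220, 232, 166); #f1c40f → (241, 196, 15).
R = 220 + 0.66 × (241 − 220) = 233.86 → 234
G = 232 + 0.66 × (196 − 232) = 208.24 → 208
B = 166 + 0.66 × (15 − 166) = 66.34 → 66

(234, 208, 66)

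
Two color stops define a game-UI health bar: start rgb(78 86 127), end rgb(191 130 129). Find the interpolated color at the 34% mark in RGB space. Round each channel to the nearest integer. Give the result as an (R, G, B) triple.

34% corresponds to t = 0.34.
R = 78 + 0.34 × (191 − 78) = 78 + 0.34 × 113 = 116.42 → 116
G = 86 + 0.34 × (130 − 86) = 86 + 0.34 × 44 = 100.96 → 101
B = 127 + 0.34 × (129 − 127) = 127 + 0.34 × 2 = 127.68 → 128
So the blended color is (116, 101, 128), about #746580.

(116, 101, 128)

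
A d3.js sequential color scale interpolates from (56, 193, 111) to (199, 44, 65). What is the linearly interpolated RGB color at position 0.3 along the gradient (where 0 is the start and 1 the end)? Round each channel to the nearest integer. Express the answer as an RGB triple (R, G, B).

(99, 148, 97)

R = 56 + 0.3 × (199 − 56) = 56 + 0.3 × 143 = 98.9 → 99
G = 193 + 0.3 × (44 − 193) = 193 + 0.3 × -149 = 148.3 → 148
B = 111 + 0.3 × (65 − 111) = 111 + 0.3 × -46 = 97.2 → 97
So the blended color is (99, 148, 97), about #639461.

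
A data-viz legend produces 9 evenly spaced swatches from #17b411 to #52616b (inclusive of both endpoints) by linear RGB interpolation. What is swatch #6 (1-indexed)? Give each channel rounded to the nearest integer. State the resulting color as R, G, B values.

With 9 swatches and endpoints inclusive, swatch 6 sits at t = (6 − 1)/(9 − 1) = 5/8 ≈ 0.625.
#17b411 → (23, 180, 17); #52616b → (82, 97, 107).
R = 23 + 0.625 × (82 − 23) = 59.875 → 60
G = 180 + 0.625 × (97 − 180) = 128.125 → 128
B = 17 + 0.625 × (107 − 17) = 73.25 → 73

(60, 128, 73)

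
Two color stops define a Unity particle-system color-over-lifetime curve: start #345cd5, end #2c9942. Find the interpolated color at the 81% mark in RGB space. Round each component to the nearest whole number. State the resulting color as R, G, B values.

#345cd5 → (52, 92, 213); #2c9942 → (44, 153, 66).
81% corresponds to t = 0.81.
R = 52 + 0.81 × (44 − 52) = 52 + 0.81 × -8 = 45.52 → 46
G = 92 + 0.81 × (153 − 92) = 92 + 0.81 × 61 = 141.41 → 141
B = 213 + 0.81 × (66 − 213) = 213 + 0.81 × -147 = 93.93 → 94

(46, 141, 94)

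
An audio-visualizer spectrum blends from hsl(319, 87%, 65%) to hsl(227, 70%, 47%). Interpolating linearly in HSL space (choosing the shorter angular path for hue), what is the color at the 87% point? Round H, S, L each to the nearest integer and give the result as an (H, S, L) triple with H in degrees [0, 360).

(239, 72, 49)

Hue arc: Δh = 227 − 319 = -92° (|Δh| ≤ 180, already the shorter path).
H = 319 + 0.87 × (-92) = 238.96 → 239°
S = 87 + 0.87 × (70 − 87) = 72.21 → 72%
L = 65 + 0.87 × (47 − 65) = 49.34 → 49%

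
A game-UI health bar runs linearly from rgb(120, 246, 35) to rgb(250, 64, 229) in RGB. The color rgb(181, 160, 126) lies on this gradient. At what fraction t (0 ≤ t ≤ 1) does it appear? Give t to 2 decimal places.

0.47

Invert the lerp on the B channel (largest span, 194): t = (126 − 35) / (229 − 35) = 91/194 = 0.46907.
Check on R: (181 − 120)/(250 − 120) = 0.4692 ✓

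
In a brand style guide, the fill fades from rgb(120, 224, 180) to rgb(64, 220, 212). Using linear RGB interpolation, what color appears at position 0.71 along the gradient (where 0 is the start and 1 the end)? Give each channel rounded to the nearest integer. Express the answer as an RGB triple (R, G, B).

R = 120 + 0.71 × (64 − 120) = 120 + 0.71 × -56 = 80.24 → 80
G = 224 + 0.71 × (220 − 224) = 224 + 0.71 × -4 = 221.16 → 221
B = 180 + 0.71 × (212 − 180) = 180 + 0.71 × 32 = 202.72 → 203

(80, 221, 203)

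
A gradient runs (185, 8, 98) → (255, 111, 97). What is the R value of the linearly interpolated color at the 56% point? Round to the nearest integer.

224

R = 185 + 0.56 × (255 − 185) = 224.2 → 224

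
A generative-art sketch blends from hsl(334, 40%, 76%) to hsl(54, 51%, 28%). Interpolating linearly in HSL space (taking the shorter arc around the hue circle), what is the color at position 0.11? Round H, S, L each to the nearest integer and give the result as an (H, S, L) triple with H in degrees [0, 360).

Hue: 54 − 334 = -280°, but |-280| > 180 so the shorter arc goes the other way: Δh = -280 + 360 = 80°.
H = 334 + 0.11 × (80) = 342.8 → 343°
S = 40 + 0.11 × (51 − 40) = 41.21 → 41%
L = 76 + 0.11 × (28 − 76) = 70.72 → 71%

(343, 41, 71)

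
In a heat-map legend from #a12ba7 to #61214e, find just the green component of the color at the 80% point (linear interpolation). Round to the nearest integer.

35

G₁ = 43 (from #a12ba7), G₂ = 33 (from #61214e).
G = 43 + 0.8 × (33 − 43) = 35 → 35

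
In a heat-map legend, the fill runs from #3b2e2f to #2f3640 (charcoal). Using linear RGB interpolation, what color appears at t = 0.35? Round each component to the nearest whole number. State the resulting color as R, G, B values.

(55, 49, 53)

#3b2e2f → (59, 46, 47); #2f3640 → (47, 54, 64).
R = 59 + 0.35 × (47 − 59) = 59 + 0.35 × -12 = 54.8 → 55
G = 46 + 0.35 × (54 − 46) = 46 + 0.35 × 8 = 48.8 → 49
B = 47 + 0.35 × (64 − 47) = 47 + 0.35 × 17 = 52.95 → 53
So the blended color is (55, 49, 53), about #373135.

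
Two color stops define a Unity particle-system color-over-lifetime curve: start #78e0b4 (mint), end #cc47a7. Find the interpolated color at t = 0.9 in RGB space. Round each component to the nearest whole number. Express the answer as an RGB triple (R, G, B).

#78e0b4 → (120, 224, 180); #cc47a7 → (204, 71, 167).
R = 120 + 0.9 × (204 − 120) = 120 + 0.9 × 84 = 195.6 → 196
G = 224 + 0.9 × (71 − 224) = 224 + 0.9 × -153 = 86.3 → 86
B = 180 + 0.9 × (167 − 180) = 180 + 0.9 × -13 = 168.3 → 168

(196, 86, 168)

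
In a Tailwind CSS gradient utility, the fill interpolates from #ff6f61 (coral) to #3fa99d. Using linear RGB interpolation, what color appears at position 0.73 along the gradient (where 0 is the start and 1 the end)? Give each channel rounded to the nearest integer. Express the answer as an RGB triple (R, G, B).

#ff6f61 → (255, 111, 97); #3fa99d → (63, 169, 157).
R = 255 + 0.73 × (63 − 255) = 255 + 0.73 × -192 = 114.84 → 115
G = 111 + 0.73 × (169 − 111) = 111 + 0.73 × 58 = 153.34 → 153
B = 97 + 0.73 × (157 − 97) = 97 + 0.73 × 60 = 140.8 → 141

(115, 153, 141)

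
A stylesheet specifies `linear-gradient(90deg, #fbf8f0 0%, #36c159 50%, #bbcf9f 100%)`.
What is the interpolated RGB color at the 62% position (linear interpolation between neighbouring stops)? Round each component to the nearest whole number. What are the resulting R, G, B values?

(86, 196, 106)

62% lies between the 50% and 100% stops, so the local fraction is t = (62 − 50)/(100 − 50) = 12/50 ≈ 0.24.
#36c159 → (54, 193, 89); #bbcf9f → (187, 207, 159).
R = 54 + 0.24 × (187 − 54) = 85.92 → 86
G = 193 + 0.24 × (207 − 193) = 196.36 → 196
B = 89 + 0.24 × (159 − 89) = 105.8 → 106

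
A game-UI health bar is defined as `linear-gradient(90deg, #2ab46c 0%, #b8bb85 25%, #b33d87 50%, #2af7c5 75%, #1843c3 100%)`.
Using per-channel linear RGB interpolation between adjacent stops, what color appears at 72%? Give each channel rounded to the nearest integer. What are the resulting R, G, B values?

72% lies between the 50% and 75% stops, so the local fraction is t = (72 − 50)/(75 − 50) = 22/25 ≈ 0.88.
#b33d87 → (179, 61, 135); #2af7c5 → (42, 247, 197).
R = 179 + 0.88 × (42 − 179) = 58.44 → 58
G = 61 + 0.88 × (247 − 61) = 224.68 → 225
B = 135 + 0.88 × (197 − 135) = 189.56 → 190

(58, 225, 190)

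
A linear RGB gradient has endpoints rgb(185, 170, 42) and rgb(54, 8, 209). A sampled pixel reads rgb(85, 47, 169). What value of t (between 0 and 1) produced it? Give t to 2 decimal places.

0.76

Invert the lerp on the B channel (largest span, 167): t = (169 − 42) / (209 − 42) = 127/167 = 0.76048.
Check on R: (85 − 185)/(54 − 185) = 0.7634 ✓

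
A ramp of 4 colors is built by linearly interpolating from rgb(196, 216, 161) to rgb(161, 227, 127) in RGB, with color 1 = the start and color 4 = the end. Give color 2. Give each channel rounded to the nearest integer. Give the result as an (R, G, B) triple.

With 4 swatches and endpoints inclusive, swatch 2 sits at t = (2 − 1)/(4 − 1) = 1/3 ≈ 0.3333.
R = 196 + 0.3333 × (161 − 196) = 184.334 → 184
G = 216 + 0.3333 × (227 − 216) = 219.666 → 220
B = 161 + 0.3333 × (127 − 161) = 149.668 → 150

(184, 220, 150)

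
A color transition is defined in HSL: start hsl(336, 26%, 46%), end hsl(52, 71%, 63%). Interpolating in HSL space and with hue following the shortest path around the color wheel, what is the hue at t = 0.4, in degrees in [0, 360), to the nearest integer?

6

Hue: 52 − 336 = -284°, but |-284| > 180 so the shorter arc goes the other way: Δh = -284 + 360 = 76°.
H = 336 + 0.4 × (76) = 366.4 → 366 → 366 mod 360 = 6°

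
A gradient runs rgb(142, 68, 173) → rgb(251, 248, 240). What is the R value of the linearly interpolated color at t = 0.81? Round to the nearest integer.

230

R = 142 + 0.81 × (251 − 142) = 230.29 → 230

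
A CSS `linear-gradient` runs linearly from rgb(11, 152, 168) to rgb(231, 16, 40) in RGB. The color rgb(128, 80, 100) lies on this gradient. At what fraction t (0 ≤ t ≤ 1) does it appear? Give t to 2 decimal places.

0.53

Invert the lerp on the R channel (largest span, 220): t = (128 − 11) / (231 − 11) = 117/220 = 0.53182.
Check on G: (80 − 152)/(16 − 152) = 0.5294 ✓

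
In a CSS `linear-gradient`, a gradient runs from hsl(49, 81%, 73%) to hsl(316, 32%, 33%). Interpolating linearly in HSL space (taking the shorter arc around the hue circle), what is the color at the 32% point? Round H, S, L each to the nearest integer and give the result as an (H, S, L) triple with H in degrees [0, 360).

(19, 65, 60)

Hue: 316 − 49 = 267°, but |267| > 180 so the shorter arc goes the other way: Δh = 267 − 360 = -93°.
H = 49 + 0.32 × (-93) = 19.24 → 19°
S = 81 + 0.32 × (32 − 81) = 65.32 → 65%
L = 73 + 0.32 × (33 − 73) = 60.2 → 60%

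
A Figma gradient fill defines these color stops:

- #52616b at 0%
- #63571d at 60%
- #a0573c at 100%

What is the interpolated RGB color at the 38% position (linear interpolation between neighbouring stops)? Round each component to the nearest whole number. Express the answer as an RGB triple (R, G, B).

38% lies between the 0% and 60% stops, so the local fraction is t = (38 − 0)/(60 − 0) = 38/60 ≈ 0.6333.
#52616b → (82, 97, 107); #63571d → (99, 87, 29).
R = 82 + 0.6333 × (99 − 82) = 92.766 → 93
G = 97 + 0.6333 × (87 − 97) = 90.667 → 91
B = 107 + 0.6333 × (29 − 107) = 57.603 → 58

(93, 91, 58)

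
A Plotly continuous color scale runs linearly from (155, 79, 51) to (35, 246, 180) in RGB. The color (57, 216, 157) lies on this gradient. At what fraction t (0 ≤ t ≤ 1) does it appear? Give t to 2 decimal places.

0.82

Invert the lerp on the G channel (largest span, 167): t = (216 − 79) / (246 − 79) = 137/167 = 0.82036.
Check on R: (57 − 155)/(35 − 155) = 0.8167 ✓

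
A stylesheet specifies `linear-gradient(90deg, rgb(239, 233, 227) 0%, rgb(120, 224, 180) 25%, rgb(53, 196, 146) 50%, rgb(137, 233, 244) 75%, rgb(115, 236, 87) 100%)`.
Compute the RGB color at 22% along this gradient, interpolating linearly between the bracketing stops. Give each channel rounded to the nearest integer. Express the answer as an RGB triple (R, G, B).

(134, 225, 186)

22% lies between the 0% and 25% stops, so the local fraction is t = (22 − 0)/(25 − 0) = 22/25 ≈ 0.88.
R = 239 + 0.88 × (120 − 239) = 134.28 → 134
G = 233 + 0.88 × (224 − 233) = 225.08 → 225
B = 227 + 0.88 × (180 − 227) = 185.64 → 186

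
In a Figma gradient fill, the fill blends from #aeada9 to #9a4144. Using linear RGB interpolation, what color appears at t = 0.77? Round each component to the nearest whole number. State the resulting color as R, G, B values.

(159, 90, 91)

#aeada9 → (174, 173, 169); #9a4144 → (154, 65, 68).
R = 174 + 0.77 × (154 − 174) = 174 + 0.77 × -20 = 158.6 → 159
G = 173 + 0.77 × (65 − 173) = 173 + 0.77 × -108 = 89.84 → 90
B = 169 + 0.77 × (68 − 169) = 169 + 0.77 × -101 = 91.23 → 91
So the blended color is (159, 90, 91), about #9f5a5b.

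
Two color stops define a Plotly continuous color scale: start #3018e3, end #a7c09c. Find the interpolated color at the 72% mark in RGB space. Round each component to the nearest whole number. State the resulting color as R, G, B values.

(134, 145, 176)

#3018e3 → (48, 24, 227); #a7c09c → (167, 192, 156).
72% corresponds to t = 0.72.
R = 48 + 0.72 × (167 − 48) = 48 + 0.72 × 119 = 133.68 → 134
G = 24 + 0.72 × (192 − 24) = 24 + 0.72 × 168 = 144.96 → 145
B = 227 + 0.72 × (156 − 227) = 227 + 0.72 × -71 = 175.88 → 176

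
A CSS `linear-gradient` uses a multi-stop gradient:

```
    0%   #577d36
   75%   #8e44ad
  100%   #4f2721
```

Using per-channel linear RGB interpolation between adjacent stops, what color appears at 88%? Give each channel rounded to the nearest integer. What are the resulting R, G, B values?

(109, 53, 100)

88% lies between the 75% and 100% stops, so the local fraction is t = (88 − 75)/(100 − 75) = 13/25 ≈ 0.52.
#8e44ad → (142, 68, 173); #4f2721 → (79, 39, 33).
R = 142 + 0.52 × (79 − 142) = 109.24 → 109
G = 68 + 0.52 × (39 − 68) = 52.92 → 53
B = 173 + 0.52 × (33 − 173) = 100.2 → 100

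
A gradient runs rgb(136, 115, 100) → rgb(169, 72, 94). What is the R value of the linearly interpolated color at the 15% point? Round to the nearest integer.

141

R = 136 + 0.15 × (169 − 136) = 140.95 → 141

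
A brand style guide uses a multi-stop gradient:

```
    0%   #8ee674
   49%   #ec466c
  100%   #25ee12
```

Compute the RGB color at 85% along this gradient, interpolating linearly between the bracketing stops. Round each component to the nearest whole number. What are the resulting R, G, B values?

85% lies between the 49% and 100% stops, so the local fraction is t = (85 − 49)/(100 − 49) = 36/51 ≈ 0.7059.
#ec466c → (236, 70, 108); #25ee12 → (37, 238, 18).
R = 236 + 0.7059 × (37 − 236) = 95.526 → 96
G = 70 + 0.7059 × (238 − 70) = 188.591 → 189
B = 108 + 0.7059 × (18 − 108) = 44.469 → 44

(96, 189, 44)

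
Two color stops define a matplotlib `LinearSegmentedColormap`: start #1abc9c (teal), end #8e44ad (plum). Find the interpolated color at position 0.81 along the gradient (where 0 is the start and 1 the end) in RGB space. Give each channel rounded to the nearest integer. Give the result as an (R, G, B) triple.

(120, 91, 170)

#1abc9c → (26, 188, 156); #8e44ad → (142, 68, 173).
R = 26 + 0.81 × (142 − 26) = 26 + 0.81 × 116 = 119.96 → 120
G = 188 + 0.81 × (68 − 188) = 188 + 0.81 × -120 = 90.8 → 91
B = 156 + 0.81 × (173 − 156) = 156 + 0.81 × 17 = 169.77 → 170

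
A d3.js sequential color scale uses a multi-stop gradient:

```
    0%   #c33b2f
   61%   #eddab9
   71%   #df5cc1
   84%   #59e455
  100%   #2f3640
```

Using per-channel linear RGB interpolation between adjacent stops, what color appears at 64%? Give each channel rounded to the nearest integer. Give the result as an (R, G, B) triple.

(233, 180, 187)

64% lies between the 61% and 71% stops, so the local fraction is t = (64 − 61)/(71 − 61) = 3/10 ≈ 0.3.
#eddab9 → (237, 218, 185); #df5cc1 → (223, 92, 193).
R = 237 + 0.3 × (223 − 237) = 232.8 → 233
G = 218 + 0.3 × (92 − 218) = 180.2 → 180
B = 185 + 0.3 × (193 − 185) = 187.4 → 187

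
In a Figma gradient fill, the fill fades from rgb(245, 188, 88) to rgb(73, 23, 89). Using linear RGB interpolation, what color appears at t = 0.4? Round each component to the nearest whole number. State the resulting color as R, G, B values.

R = 245 + 0.4 × (73 − 245) = 245 + 0.4 × -172 = 176.2 → 176
G = 188 + 0.4 × (23 − 188) = 188 + 0.4 × -165 = 122 → 122
B = 88 + 0.4 × (89 − 88) = 88 + 0.4 × 1 = 88.4 → 88
So the blended color is (176, 122, 88), about #b07a58.

(176, 122, 88)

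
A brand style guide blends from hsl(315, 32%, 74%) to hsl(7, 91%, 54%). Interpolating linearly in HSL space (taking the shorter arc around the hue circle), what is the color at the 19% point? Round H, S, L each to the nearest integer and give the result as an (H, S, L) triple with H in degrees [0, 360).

(325, 43, 70)

Hue: 7 − 315 = -308°, but |-308| > 180 so the shorter arc goes the other way: Δh = -308 + 360 = 52°.
H = 315 + 0.19 × (52) = 324.88 → 325°
S = 32 + 0.19 × (91 − 32) = 43.21 → 43%
L = 74 + 0.19 × (54 − 74) = 70.2 → 70%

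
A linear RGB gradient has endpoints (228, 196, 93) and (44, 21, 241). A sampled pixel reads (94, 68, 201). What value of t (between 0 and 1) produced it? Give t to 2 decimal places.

0.73

Invert the lerp on the R channel (largest span, 184): t = (94 − 228) / (44 − 228) = -134/-184 = 0.72826.
Check on G: (68 − 196)/(21 − 196) = 0.7314 ✓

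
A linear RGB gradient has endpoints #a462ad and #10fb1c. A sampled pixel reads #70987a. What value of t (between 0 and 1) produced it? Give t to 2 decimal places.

0.35

Invert the lerp on the G channel (largest span, 153): t = (152 − 98) / (251 − 98) = 54/153 = 0.35294.
Check on R: (112 − 164)/(16 − 164) = 0.3514 ✓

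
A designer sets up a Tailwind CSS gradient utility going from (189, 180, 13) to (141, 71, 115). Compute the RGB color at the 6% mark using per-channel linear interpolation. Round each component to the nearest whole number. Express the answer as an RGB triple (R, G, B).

(186, 173, 19)

6% corresponds to t = 0.06.
R = 189 + 0.06 × (141 − 189) = 189 + 0.06 × -48 = 186.12 → 186
G = 180 + 0.06 × (71 − 180) = 180 + 0.06 × -109 = 173.46 → 173
B = 13 + 0.06 × (115 − 13) = 13 + 0.06 × 102 = 19.12 → 19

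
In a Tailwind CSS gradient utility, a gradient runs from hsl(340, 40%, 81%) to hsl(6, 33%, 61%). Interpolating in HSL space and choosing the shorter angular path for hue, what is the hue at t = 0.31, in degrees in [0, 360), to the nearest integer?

Hue: 6 − 340 = -334°, but |-334| > 180 so the shorter arc goes the other way: Δh = -334 + 360 = 26°.
H = 340 + 0.31 × (26) = 348.06 → 348°

348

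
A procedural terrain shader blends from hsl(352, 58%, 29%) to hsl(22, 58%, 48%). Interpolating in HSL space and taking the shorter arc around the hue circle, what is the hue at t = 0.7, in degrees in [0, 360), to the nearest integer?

Hue: 22 − 352 = -330°, but |-330| > 180 so the shorter arc goes the other way: Δh = -330 + 360 = 30°.
H = 352 + 0.7 × (30) = 373 → 373 → 373 mod 360 = 13°

13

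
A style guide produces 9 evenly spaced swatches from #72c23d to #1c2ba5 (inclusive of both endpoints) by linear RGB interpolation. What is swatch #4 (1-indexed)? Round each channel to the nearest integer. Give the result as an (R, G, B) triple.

(82, 137, 100)

With 9 swatches and endpoints inclusive, swatch 4 sits at t = (4 − 1)/(9 − 1) = 3/8 ≈ 0.375.
#72c23d → (114, 194, 61); #1c2ba5 → (28, 43, 165).
R = 114 + 0.375 × (28 − 114) = 81.75 → 82
G = 194 + 0.375 × (43 − 194) = 137.375 → 137
B = 61 + 0.375 × (165 − 61) = 100 → 100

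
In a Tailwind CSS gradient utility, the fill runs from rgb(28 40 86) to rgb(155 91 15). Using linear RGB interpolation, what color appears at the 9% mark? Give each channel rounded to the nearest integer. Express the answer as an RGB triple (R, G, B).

9% corresponds to t = 0.09.
R = 28 + 0.09 × (155 − 28) = 28 + 0.09 × 127 = 39.43 → 39
G = 40 + 0.09 × (91 − 40) = 40 + 0.09 × 51 = 44.59 → 45
B = 86 + 0.09 × (15 − 86) = 86 + 0.09 × -71 = 79.61 → 80
So the blended color is (39, 45, 80), about #272d50.

(39, 45, 80)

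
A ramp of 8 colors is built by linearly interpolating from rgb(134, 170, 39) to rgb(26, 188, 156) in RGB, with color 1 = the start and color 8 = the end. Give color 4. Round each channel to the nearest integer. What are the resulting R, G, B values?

With 8 swatches and endpoints inclusive, swatch 4 sits at t = (4 − 1)/(8 − 1) = 3/7 ≈ 0.4286.
R = 134 + 0.4286 × (26 − 134) = 87.711 → 88
G = 170 + 0.4286 × (188 − 170) = 177.715 → 178
B = 39 + 0.4286 × (156 − 39) = 89.146 → 89

(88, 178, 89)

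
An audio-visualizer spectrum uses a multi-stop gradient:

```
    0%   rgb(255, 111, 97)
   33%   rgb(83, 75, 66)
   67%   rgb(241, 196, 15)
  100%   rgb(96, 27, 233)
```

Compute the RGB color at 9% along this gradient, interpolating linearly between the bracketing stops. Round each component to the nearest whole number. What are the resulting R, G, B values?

(208, 101, 89)

9% lies between the 0% and 33% stops, so the local fraction is t = (9 − 0)/(33 − 0) = 9/33 ≈ 0.2727.
R = 255 + 0.2727 × (83 − 255) = 208.096 → 208
G = 111 + 0.2727 × (75 − 111) = 101.183 → 101
B = 97 + 0.2727 × (66 − 97) = 88.546 → 89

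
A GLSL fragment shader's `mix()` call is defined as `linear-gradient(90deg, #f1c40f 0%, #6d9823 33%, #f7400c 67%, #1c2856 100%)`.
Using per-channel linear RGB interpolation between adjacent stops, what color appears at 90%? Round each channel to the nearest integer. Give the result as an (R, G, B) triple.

(94, 47, 64)

90% lies between the 67% and 100% stops, so the local fraction is t = (90 − 67)/(100 − 67) = 23/33 ≈ 0.697.
#f7400c → (247, 64, 12); #1c2856 → (28, 40, 86).
R = 247 + 0.697 × (28 − 247) = 94.357 → 94
G = 64 + 0.697 × (40 − 64) = 47.272 → 47
B = 12 + 0.697 × (86 − 12) = 63.578 → 64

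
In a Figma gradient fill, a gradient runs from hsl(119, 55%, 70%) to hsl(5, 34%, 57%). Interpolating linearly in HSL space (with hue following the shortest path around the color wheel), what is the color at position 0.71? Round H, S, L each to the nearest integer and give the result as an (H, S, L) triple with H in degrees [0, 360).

Hue arc: Δh = 5 − 119 = -114° (|Δh| ≤ 180, already the shorter path).
H = 119 + 0.71 × (-114) = 38.06 → 38°
S = 55 + 0.71 × (34 − 55) = 40.09 → 40%
L = 70 + 0.71 × (57 − 70) = 60.77 → 61%

(38, 40, 61)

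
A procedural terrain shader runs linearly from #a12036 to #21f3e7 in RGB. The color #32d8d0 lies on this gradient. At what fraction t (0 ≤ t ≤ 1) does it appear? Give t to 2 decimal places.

Invert the lerp on the G channel (largest span, 211): t = (216 − 32) / (243 − 32) = 184/211 = 0.87204.
Check on R: (50 − 161)/(33 − 161) = 0.8672 ✓

0.87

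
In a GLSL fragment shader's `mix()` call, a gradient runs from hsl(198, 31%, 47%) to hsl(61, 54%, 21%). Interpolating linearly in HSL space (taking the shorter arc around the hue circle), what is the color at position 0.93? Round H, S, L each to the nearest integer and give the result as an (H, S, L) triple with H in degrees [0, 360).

Hue arc: Δh = 61 − 198 = -137° (|Δh| ≤ 180, already the shorter path).
H = 198 + 0.93 × (-137) = 70.59 → 71°
S = 31 + 0.93 × (54 − 31) = 52.39 → 52%
L = 47 + 0.93 × (21 − 47) = 22.82 → 23%

(71, 52, 23)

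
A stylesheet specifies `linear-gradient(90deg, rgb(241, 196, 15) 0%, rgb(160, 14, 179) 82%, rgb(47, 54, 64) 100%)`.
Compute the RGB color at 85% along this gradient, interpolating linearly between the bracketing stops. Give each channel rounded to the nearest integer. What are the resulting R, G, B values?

85% lies between the 82% and 100% stops, so the local fraction is t = (85 − 82)/(100 − 82) = 3/18 ≈ 0.1667.
R = 160 + 0.1667 × (47 − 160) = 141.163 → 141
G = 14 + 0.1667 × (54 − 14) = 20.668 → 21
B = 179 + 0.1667 × (64 − 179) = 159.829 → 160

(141, 21, 160)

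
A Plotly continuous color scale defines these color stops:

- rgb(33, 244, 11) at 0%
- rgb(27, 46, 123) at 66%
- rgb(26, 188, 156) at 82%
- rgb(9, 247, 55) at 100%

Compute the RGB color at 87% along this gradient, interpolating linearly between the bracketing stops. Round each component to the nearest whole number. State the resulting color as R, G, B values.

87% lies between the 82% and 100% stops, so the local fraction is t = (87 − 82)/(100 − 82) = 5/18 ≈ 0.2778.
R = 26 + 0.2778 × (9 − 26) = 21.277 → 21
G = 188 + 0.2778 × (247 − 188) = 204.39 → 204
B = 156 + 0.2778 × (55 − 156) = 127.942 → 128

(21, 204, 128)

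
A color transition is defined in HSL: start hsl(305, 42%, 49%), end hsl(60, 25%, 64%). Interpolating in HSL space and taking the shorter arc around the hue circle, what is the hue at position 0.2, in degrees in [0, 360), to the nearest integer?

Hue: 60 − 305 = -245°, but |-245| > 180 so the shorter arc goes the other way: Δh = -245 + 360 = 115°.
H = 305 + 0.2 × (115) = 328 → 328°

328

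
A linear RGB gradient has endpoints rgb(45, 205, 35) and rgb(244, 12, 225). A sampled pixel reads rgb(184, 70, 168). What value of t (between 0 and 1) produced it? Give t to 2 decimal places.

0.70

Invert the lerp on the R channel (largest span, 199): t = (184 − 45) / (244 − 45) = 139/199 = 0.69849.
Check on G: (70 − 205)/(12 − 205) = 0.6995 ✓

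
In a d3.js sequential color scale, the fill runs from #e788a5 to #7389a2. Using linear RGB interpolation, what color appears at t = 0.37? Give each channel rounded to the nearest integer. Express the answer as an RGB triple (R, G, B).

(188, 136, 164)

#e788a5 → (231, 136, 165); #7389a2 → (115, 137, 162).
R = 231 + 0.37 × (115 − 231) = 231 + 0.37 × -116 = 188.08 → 188
G = 136 + 0.37 × (137 − 136) = 136 + 0.37 × 1 = 136.37 → 136
B = 165 + 0.37 × (162 − 165) = 165 + 0.37 × -3 = 163.89 → 164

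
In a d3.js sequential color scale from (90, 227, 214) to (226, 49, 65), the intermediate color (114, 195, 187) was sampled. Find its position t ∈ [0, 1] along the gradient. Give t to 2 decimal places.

Invert the lerp on the G channel (largest span, 178): t = (195 − 227) / (49 − 227) = -32/-178 = 0.17978.
Check on R: (114 − 90)/(226 − 90) = 0.1765 ✓

0.18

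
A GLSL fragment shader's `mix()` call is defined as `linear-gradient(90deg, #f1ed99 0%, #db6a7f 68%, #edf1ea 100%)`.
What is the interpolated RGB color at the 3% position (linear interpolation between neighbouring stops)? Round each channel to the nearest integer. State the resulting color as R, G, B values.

3% lies between the 0% and 68% stops, so the local fraction is t = (3 − 0)/(68 − 0) = 3/68 ≈ 0.0441.
#f1ed99 → (241, 237, 153); #db6a7f → (219, 106, 127).
R = 241 + 0.0441 × (219 − 241) = 240.03 → 240
G = 237 + 0.0441 × (106 − 237) = 231.223 → 231
B = 153 + 0.0441 × (127 − 153) = 151.853 → 152

(240, 231, 152)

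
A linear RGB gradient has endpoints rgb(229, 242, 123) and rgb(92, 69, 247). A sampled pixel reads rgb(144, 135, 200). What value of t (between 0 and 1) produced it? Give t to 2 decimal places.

Invert the lerp on the G channel (largest span, 173): t = (135 − 242) / (69 − 242) = -107/-173 = 0.6185.
Check on R: (144 − 229)/(92 − 229) = 0.6204 ✓

0.62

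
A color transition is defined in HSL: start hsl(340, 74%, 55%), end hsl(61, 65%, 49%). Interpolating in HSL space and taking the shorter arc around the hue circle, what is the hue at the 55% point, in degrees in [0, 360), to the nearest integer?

25

Hue: 61 − 340 = -279°, but |-279| > 180 so the shorter arc goes the other way: Δh = -279 + 360 = 81°.
H = 340 + 0.55 × (81) = 384.55 → 385 → 385 mod 360 = 25°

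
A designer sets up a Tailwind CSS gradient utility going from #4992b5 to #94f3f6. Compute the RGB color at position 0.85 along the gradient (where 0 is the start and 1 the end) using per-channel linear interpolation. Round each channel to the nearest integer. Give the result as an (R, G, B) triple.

#4992b5 → (73, 146, 181); #94f3f6 → (148, 243, 246).
R = 73 + 0.85 × (148 − 73) = 73 + 0.85 × 75 = 136.75 → 137
G = 146 + 0.85 × (243 − 146) = 146 + 0.85 × 97 = 228.45 → 228
B = 181 + 0.85 × (246 − 181) = 181 + 0.85 × 65 = 236.25 → 236
So the blended color is (137, 228, 236), about #89e4ec.

(137, 228, 236)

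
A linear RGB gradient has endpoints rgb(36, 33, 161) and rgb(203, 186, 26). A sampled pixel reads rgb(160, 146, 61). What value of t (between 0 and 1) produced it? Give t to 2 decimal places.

0.74

Invert the lerp on the R channel (largest span, 167): t = (160 − 36) / (203 − 36) = 124/167 = 0.74251.
Check on G: (146 − 33)/(186 − 33) = 0.7386 ✓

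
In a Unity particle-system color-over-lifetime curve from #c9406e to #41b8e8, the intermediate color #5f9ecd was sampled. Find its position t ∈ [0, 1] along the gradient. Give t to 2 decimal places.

Invert the lerp on the R channel (largest span, 136): t = (95 − 201) / (65 − 201) = -106/-136 = 0.77941.
Check on G: (158 − 64)/(184 − 64) = 0.7833 ✓

0.78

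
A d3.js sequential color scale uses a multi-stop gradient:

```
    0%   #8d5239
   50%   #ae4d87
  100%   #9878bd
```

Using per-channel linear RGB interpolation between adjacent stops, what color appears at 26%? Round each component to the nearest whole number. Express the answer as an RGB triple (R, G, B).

26% lies between the 0% and 50% stops, so the local fraction is t = (26 − 0)/(50 − 0) = 26/50 ≈ 0.52.
#8d5239 → (141, 82, 57); #ae4d87 → (174, 77, 135).
R = 141 + 0.52 × (174 − 141) = 158.16 → 158
G = 82 + 0.52 × (77 − 82) = 79.4 → 79
B = 57 + 0.52 × (135 − 57) = 97.56 → 98

(158, 79, 98)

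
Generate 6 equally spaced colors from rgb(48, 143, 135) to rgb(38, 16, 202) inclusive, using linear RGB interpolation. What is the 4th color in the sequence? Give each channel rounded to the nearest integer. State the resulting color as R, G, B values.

With 6 swatches and endpoints inclusive, swatch 4 sits at t = (4 − 1)/(6 − 1) = 3/5 ≈ 0.6.
R = 48 + 0.6 × (38 − 48) = 42 → 42
G = 143 + 0.6 × (16 − 143) = 66.8 → 67
B = 135 + 0.6 × (202 − 135) = 175.2 → 175

(42, 67, 175)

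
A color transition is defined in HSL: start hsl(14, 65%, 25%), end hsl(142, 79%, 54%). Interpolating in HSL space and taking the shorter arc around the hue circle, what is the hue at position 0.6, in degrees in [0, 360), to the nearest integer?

Hue arc: Δh = 142 − 14 = 128° (|Δh| ≤ 180, already the shorter path).
H = 14 + 0.6 × (128) = 90.8 → 91°

91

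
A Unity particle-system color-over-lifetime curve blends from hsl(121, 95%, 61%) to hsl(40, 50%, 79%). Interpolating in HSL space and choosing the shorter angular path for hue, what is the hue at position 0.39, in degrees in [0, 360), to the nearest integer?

89

Hue arc: Δh = 40 − 121 = -81° (|Δh| ≤ 180, already the shorter path).
H = 121 + 0.39 × (-81) = 89.41 → 89°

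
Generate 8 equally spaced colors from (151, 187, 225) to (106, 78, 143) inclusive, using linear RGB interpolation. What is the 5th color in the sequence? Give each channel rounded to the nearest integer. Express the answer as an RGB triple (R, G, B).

With 8 swatches and endpoints inclusive, swatch 5 sits at t = (5 − 1)/(8 − 1) = 4/7 ≈ 0.5714.
R = 151 + 0.5714 × (106 − 151) = 125.287 → 125
G = 187 + 0.5714 × (78 − 187) = 124.717 → 125
B = 225 + 0.5714 × (143 − 225) = 178.145 → 178

(125, 125, 178)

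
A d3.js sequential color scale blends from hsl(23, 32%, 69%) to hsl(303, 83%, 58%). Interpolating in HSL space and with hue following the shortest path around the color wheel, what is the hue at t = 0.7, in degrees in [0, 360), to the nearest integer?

Hue: 303 − 23 = 280°, but |280| > 180 so the shorter arc goes the other way: Δh = 280 − 360 = -80°.
H = 23 + 0.7 × (-80) = -33 → -33 → -33 mod 360 = 327°

327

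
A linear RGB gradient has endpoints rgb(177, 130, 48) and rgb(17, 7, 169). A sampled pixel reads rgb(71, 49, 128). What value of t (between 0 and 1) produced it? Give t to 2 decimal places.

Invert the lerp on the R channel (largest span, 160): t = (71 − 177) / (17 − 177) = -106/-160 = 0.6625.
Check on G: (49 − 130)/(7 − 130) = 0.6585 ✓

0.66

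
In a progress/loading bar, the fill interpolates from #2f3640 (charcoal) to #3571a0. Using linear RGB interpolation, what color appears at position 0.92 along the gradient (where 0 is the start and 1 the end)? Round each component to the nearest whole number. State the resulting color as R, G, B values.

#2f3640 → (47, 54, 64); #3571a0 → (53, 113, 160).
R = 47 + 0.92 × (53 − 47) = 47 + 0.92 × 6 = 52.52 → 53
G = 54 + 0.92 × (113 − 54) = 54 + 0.92 × 59 = 108.28 → 108
B = 64 + 0.92 × (160 − 64) = 64 + 0.92 × 96 = 152.32 → 152

(53, 108, 152)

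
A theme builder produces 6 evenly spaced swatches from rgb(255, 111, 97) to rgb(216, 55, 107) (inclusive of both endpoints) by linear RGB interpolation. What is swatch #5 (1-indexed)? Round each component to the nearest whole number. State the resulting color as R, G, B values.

(224, 66, 105)

With 6 swatches and endpoints inclusive, swatch 5 sits at t = (5 − 1)/(6 − 1) = 4/5 ≈ 0.8.
R = 255 + 0.8 × (216 − 255) = 223.8 → 224
G = 111 + 0.8 × (55 − 111) = 66.2 → 66
B = 97 + 0.8 × (107 − 97) = 105 → 105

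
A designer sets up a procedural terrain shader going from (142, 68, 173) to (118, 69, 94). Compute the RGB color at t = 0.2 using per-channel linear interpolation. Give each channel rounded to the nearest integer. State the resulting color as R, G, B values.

R = 142 + 0.2 × (118 − 142) = 142 + 0.2 × -24 = 137.2 → 137
G = 68 + 0.2 × (69 − 68) = 68 + 0.2 × 1 = 68.2 → 68
B = 173 + 0.2 × (94 − 173) = 173 + 0.2 × -79 = 157.2 → 157
So the blended color is (137, 68, 157), about #89449d.

(137, 68, 157)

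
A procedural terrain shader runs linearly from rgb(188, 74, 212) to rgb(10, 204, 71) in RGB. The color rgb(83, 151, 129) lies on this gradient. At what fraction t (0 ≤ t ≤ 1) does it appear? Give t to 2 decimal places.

Invert the lerp on the R channel (largest span, 178): t = (83 − 188) / (10 − 188) = -105/-178 = 0.58989.
Check on G: (151 − 74)/(204 − 74) = 0.5923 ✓

0.59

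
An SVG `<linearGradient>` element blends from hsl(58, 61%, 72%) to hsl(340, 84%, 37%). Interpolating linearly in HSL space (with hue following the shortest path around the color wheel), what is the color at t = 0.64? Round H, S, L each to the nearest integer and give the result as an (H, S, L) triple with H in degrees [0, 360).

(8, 76, 50)

Hue: 340 − 58 = 282°, but |282| > 180 so the shorter arc goes the other way: Δh = 282 − 360 = -78°.
H = 58 + 0.64 × (-78) = 8.08 → 8°
S = 61 + 0.64 × (84 − 61) = 75.72 → 76%
L = 72 + 0.64 × (37 − 72) = 49.6 → 50%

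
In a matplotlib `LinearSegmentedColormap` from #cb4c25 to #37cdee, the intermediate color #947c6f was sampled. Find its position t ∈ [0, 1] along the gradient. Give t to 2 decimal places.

0.37

Invert the lerp on the B channel (largest span, 201): t = (111 − 37) / (238 − 37) = 74/201 = 0.36816.
Check on R: (148 − 203)/(55 − 203) = 0.3716 ✓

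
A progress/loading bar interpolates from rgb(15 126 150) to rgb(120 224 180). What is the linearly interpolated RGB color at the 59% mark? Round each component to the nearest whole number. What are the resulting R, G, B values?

(77, 184, 168)

59% corresponds to t = 0.59.
R = 15 + 0.59 × (120 − 15) = 15 + 0.59 × 105 = 76.95 → 77
G = 126 + 0.59 × (224 − 126) = 126 + 0.59 × 98 = 183.82 → 184
B = 150 + 0.59 × (180 − 150) = 150 + 0.59 × 30 = 167.7 → 168
So the blended color is (77, 184, 168), about #4db8a8.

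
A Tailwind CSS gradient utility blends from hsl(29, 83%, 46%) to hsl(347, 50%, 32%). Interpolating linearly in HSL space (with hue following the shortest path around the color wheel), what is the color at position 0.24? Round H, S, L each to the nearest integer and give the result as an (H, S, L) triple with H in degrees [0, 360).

Hue: 347 − 29 = 318°, but |318| > 180 so the shorter arc goes the other way: Δh = 318 − 360 = -42°.
H = 29 + 0.24 × (-42) = 18.92 → 19°
S = 83 + 0.24 × (50 − 83) = 75.08 → 75%
L = 46 + 0.24 × (32 − 46) = 42.64 → 43%

(19, 75, 43)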